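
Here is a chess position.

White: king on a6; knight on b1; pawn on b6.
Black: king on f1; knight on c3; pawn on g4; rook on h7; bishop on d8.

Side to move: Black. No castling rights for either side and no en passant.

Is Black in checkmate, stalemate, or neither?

Black to move; black king on f1.
In check: no.
Legal moves for Black include: Be7, Bc7, Bf6, Bxb6, Bg5, Bh4, Rh8, Rg7, Rf7, Re7, Rd7, Rc7, Rb7, Ra7+, Rh6, Rh5, Rh4, Rh3, ... (list truncated; more exist).
Black has legal moves and is not in check → neither.

neither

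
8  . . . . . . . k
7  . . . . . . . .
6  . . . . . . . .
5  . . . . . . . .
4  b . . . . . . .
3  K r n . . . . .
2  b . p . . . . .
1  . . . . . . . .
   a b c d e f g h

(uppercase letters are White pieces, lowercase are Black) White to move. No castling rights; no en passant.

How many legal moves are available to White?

0

White to move; king on a3.
In check: yes, from the black rook on b3.
Legal moves: none.
Count: 0.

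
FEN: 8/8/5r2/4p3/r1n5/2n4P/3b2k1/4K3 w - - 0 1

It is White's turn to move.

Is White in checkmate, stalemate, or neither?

White to move; white king on e1.
In check: yes, from the black bishop on d2.
King squares — d1: attacked by Nc3; f1: attacked by Kg2; d2: attacked by Nc4; e2: attacked by Nc3; f2: attacked by Kg2.
Legal moves for White: none.
In check with no legal moves → checkmate.

checkmate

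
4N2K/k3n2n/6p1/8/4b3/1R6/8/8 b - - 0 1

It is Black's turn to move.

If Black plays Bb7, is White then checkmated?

no

After Bb7: white king on h8; in check: no.
White is not in check, so this cannot be checkmate.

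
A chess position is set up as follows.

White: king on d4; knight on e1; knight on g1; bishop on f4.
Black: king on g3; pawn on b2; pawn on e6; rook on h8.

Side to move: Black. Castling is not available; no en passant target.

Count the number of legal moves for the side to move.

Black to move; king on g3.
In check: yes, from the white bishop on f4.
Legal moves: Kh4, Kg4, Kxf4, Kf2.
Count: 4.

4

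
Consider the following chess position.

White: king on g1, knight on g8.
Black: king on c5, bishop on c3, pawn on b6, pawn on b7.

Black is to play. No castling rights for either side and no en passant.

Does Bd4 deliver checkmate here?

After Bd4: white king on g1; in check: yes, from the black bishop on d4.
White has 4 legal replies: Kh2, Kg2, Kh1, Kf1.
In check but a legal move exists → not checkmate.

no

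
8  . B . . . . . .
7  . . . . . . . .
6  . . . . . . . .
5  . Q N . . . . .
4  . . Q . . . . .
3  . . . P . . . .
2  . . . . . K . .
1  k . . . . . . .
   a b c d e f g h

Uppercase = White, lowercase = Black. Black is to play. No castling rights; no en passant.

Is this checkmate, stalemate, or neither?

stalemate

Black to move; black king on a1.
In check: no.
King squares — b1: attacked by Qb5; a2: attacked by Qc4; b2: attacked by Qb5.
Legal moves for Black: none.
Not in check and no legal moves → stalemate.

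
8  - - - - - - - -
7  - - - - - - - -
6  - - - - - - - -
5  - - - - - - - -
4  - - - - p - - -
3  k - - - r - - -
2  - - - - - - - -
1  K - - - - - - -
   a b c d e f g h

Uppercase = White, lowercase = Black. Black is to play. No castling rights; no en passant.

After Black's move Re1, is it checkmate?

yes

After Re1: white king on a1; in check: yes, from the black rook on e1.
King squares — b1: attacked by Re1; a2: attacked by Ka3; b2: attacked by Ka3.
White has no legal moves → checkmate.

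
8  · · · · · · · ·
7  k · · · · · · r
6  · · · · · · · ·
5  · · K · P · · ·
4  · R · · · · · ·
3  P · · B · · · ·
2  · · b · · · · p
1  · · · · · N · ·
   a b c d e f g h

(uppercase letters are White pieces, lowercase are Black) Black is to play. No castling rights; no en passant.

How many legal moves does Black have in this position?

Black to move; king on a7.
In check: no.
Legal moves: Rh8, Rg7, Rf7, Re7, Rd7, Rc7+, Rb7, Rh6, Rh5, Rh4, Rh3, Ka8, Ba4, Bxd3, Bb3, Bd1, Bb1, h1=Q, h1=R, h1=B, h1=N.
Count: 21.

21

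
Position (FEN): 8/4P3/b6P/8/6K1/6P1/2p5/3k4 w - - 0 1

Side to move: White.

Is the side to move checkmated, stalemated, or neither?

White to move; white king on g4.
In check: no.
Legal moves for White: Kh5, Kg5, Kf5, Kh4, Kf4, Kh3, Kf3, e8=Q, e8=R, e8=B, e8=N, h7.
White has 12 legal moves and is not in check → neither.

neither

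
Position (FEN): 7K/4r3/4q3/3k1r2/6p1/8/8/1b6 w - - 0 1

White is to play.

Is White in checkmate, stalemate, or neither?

stalemate

White to move; white king on h8.
In check: no.
King squares — g7: attacked by Re7; h7: attacked by Re7; g8: attacked by Qe6.
Legal moves for White: none.
Not in check and no legal moves → stalemate.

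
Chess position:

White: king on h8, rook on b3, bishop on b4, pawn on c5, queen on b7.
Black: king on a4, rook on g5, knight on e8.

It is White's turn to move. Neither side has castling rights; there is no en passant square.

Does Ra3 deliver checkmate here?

After Ra3: black king on a4; in check: yes, from the white rook on a3.
King squares — a3: attacked by Bb4; b3: attacked by Ra3; b4: attacked by Qb7; a5: attacked by Ra3; b5: attacked by Qb7.
Black has no legal moves → checkmate.

yes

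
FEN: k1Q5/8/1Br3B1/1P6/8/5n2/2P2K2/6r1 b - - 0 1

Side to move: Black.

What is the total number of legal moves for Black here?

1

Black to move; king on a8.
In check: yes, from the white queen on c8.
Legal moves: Rxc8.
Count: 1.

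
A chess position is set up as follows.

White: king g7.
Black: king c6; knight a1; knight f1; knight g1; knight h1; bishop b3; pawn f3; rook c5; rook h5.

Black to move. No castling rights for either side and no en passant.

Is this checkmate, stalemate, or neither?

Black to move; black king on c6.
In check: no.
Legal moves for Black include: Kd7, Kc7, Kb7, Kd6, Kb6, Kd5, Kb5, Rh8, Rh7+, Rh6, Rhg5+, Rhf5, Rhe5, Rhd5, Rh4, Rh3, Rh2, Rcg5+, ... (list truncated; more exist).
Black has legal moves and is not in check → neither.

neither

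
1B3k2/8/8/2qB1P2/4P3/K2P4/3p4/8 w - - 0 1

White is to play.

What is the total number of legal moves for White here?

4

White to move; king on a3.
In check: yes, from the black queen on c5.
Legal moves: Ka4, Kb3, Kb2, Ka2.
Count: 4.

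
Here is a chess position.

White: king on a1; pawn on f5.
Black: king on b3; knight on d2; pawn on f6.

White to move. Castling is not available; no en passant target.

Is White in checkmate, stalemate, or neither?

White to move; white king on a1.
In check: no.
King squares — b1: attacked by Nd2; a2: attacked by Kb3; b2: attacked by Kb3.
Legal moves for White: none.
Not in check and no legal moves → stalemate.

stalemate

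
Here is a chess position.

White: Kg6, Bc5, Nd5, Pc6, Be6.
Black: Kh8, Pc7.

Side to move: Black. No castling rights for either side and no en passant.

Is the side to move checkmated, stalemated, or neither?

Black to move; black king on h8.
In check: no.
King squares — g7: attacked by Kg6; h7: attacked by Kg6; g8: attacked by Be6.
Legal moves for Black: none.
Not in check and no legal moves → stalemate.

stalemate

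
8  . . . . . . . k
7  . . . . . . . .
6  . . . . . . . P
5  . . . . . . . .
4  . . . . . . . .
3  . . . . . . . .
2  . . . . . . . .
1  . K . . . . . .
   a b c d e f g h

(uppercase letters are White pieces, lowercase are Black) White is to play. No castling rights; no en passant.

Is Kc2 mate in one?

no

After Kc2: black king on h8; in check: no.
Black is not in check, so this cannot be checkmate.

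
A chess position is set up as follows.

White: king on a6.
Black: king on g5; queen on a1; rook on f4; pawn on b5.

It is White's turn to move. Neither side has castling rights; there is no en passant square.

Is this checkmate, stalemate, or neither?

neither

White to move; white king on a6.
In check: yes, from the black queen on a1.
King squares — a5: attacked by Qa1; b5: available; b6: available; a7: attacked by Qa1; b7: available.
Legal moves for White: Kb7, Kb6, Kxb5.
White is in check but has 3 legal moves → neither.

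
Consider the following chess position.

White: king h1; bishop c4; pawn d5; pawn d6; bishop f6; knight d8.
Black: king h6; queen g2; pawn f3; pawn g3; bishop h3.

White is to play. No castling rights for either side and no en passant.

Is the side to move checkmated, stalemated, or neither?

White to move; white king on h1.
In check: yes, from the black queen on g2.
King squares — g1: attacked by Qg2; g2: attacked by Pf3; h2: attacked by Qg2.
Legal moves for White: none.
In check with no legal moves → checkmate.

checkmate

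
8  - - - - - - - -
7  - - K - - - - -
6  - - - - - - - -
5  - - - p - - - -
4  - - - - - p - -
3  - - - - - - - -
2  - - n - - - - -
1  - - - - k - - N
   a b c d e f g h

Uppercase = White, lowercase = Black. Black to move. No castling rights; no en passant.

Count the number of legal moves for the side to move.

Black to move; king on e1.
In check: no.
Legal moves: Nd4, Nb4, Ne3, Na3, Na1, Ke2, Kd2, Kf1, Kd1, d4, f3.
Count: 11.

11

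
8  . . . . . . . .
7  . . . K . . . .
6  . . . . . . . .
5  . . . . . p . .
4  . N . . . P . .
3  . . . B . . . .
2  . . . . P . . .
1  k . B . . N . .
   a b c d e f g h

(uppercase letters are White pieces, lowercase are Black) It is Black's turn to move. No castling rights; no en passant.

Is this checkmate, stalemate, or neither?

stalemate

Black to move; black king on a1.
In check: no.
King squares — b1: attacked by Bd3; a2: attacked by Nb4; b2: attacked by Bc1.
Legal moves for Black: none.
Not in check and no legal moves → stalemate.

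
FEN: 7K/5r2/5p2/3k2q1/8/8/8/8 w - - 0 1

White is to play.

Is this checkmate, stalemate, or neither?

White to move; white king on h8.
In check: no.
King squares — g7: attacked by Qg5; h7: attacked by Rf7; g8: attacked by Qg5.
Legal moves for White: none.
Not in check and no legal moves → stalemate.

stalemate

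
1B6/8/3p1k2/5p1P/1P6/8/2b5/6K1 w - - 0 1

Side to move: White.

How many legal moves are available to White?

10

White to move; king on g1.
In check: no.
Legal moves: Bc7, Ba7, Bxd6, Kh2, Kg2, Kf2, Kh1, Kf1, h6, b5.
Count: 10.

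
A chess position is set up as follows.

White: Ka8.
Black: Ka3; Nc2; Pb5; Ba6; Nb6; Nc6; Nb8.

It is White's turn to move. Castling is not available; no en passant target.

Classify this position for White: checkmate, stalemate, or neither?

checkmate

White to move; white king on a8.
In check: yes, from the black knight on b6.
King squares — a7: attacked by Nc6; b7: attacked by Ba6; b8: attacked by Nc6.
Legal moves for White: none.
In check with no legal moves → checkmate.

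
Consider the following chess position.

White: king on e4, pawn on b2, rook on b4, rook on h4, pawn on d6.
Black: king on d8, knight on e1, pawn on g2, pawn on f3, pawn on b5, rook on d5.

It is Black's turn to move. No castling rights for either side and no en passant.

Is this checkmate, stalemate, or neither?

neither

Black to move; black king on d8.
In check: no.
Legal moves for Black include: Ke8, Kc8, Kd7, Rxd6, Rh5, Rg5, Rf5, Re5+, Rc5, Rd4+, Rd3, Rd2, Rd1, Nd3, Nc2, f2, g1=Q, g1=R, ... (list truncated; more exist).
Black has legal moves and is not in check → neither.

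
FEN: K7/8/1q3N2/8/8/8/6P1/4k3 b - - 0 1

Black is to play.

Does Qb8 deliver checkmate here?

no

After Qb8: white king on a8; in check: yes, from the black queen on b8.
White has 1 legal reply: Kxb8.
In check but a legal move exists → not checkmate.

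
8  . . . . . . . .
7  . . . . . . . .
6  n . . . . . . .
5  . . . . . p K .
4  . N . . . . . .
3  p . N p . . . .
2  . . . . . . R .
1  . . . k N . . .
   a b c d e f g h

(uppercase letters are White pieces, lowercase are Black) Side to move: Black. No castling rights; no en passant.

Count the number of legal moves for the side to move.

2

Black to move; king on d1.
In check: yes, from the white knight on c3.
Legal moves: Kxe1, Kc1.
Count: 2.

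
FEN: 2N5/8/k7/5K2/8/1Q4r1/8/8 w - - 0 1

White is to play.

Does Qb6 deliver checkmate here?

yes

After Qb6: black king on a6; in check: yes, from the white queen on b6.
King squares — a5: attacked by Qb6; b5: attacked by Qb6; b6: attacked by Nc8; a7: attacked by Qb6; b7: attacked by Qb6.
Black has no legal moves → checkmate.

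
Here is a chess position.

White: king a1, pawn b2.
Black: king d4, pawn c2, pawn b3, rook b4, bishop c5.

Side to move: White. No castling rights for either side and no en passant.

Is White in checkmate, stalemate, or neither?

White to move; white king on a1.
In check: no.
King squares — b1: attacked by Pc2; a2: attacked by Pb3; b2: own pawn.
Legal moves for White: none.
Not in check and no legal moves → stalemate.

stalemate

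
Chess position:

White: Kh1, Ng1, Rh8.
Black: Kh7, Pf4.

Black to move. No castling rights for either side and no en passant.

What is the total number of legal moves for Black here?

Black to move; king on h7.
In check: yes, from the white rook on h8.
Legal moves: Kxh8, Kg7, Kg6.
Count: 3.

3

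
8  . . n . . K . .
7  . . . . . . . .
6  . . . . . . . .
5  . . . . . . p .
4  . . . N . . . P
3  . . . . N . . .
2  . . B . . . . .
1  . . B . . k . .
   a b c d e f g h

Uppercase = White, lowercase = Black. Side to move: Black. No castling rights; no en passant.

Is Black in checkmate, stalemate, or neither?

neither

Black to move; black king on f1.
In check: yes, from the white knight on e3.
Legal moves for Black: Kf2, Kg1, Ke1.
Black is in check but has 3 legal moves → neither.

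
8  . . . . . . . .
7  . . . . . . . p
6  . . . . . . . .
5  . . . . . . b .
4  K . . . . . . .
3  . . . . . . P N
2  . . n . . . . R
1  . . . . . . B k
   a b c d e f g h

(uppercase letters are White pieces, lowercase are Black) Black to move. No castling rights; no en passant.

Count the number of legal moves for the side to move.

Black to move; king on h1.
In check: yes, from the white rook on h2.
Legal moves: none.
Count: 0.

0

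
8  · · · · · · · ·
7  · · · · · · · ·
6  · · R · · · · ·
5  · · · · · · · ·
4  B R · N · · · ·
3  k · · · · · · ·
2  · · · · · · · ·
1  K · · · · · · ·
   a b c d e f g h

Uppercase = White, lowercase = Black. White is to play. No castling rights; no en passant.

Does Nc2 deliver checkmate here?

After Nc2: black king on a3; in check: yes, from the white knight on c2.
King squares — a2: attacked by Ka1; b2: attacked by Ka1; b3: attacked by Ba4; a4: attacked by Rb4; b4: attacked by Nc2.
Black has no legal moves → checkmate.

yes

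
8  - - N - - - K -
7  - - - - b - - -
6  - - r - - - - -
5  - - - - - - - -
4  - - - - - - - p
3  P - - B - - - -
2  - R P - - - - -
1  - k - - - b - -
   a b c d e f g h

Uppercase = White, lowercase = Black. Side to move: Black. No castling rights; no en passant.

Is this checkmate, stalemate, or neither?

Black to move; black king on b1.
In check: yes, from the white rook on b2.
Legal moves for Black: Kxb2, Kc1, Ka1.
Black is in check but has 3 legal moves → neither.

neither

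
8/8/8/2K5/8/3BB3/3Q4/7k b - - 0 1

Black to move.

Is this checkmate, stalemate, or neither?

Black to move; black king on h1.
In check: no.
King squares — g1: attacked by Be3; g2: attacked by Qd2; h2: attacked by Qd2.
Legal moves for Black: none.
Not in check and no legal moves → stalemate.

stalemate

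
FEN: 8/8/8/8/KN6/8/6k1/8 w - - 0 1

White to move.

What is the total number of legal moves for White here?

White to move; king on a4.
In check: no.
Legal moves: Nc6, Na6, Nd5, Nd3, Nc2, Na2, Kb5, Ka5, Kb3, Ka3.
Count: 10.

10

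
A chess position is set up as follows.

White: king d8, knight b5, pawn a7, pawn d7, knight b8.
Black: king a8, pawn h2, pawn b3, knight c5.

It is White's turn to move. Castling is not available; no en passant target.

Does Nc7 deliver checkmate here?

After Nc7: black king on a8; in check: yes, from the white knight on c7.
Black has 2 legal replies: Kb7, Kxa7.
In check but a legal move exists → not checkmate.

no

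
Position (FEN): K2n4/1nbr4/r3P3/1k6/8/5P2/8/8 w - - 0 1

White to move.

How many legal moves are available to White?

White to move; king on a8.
In check: yes, from the black rook on a6.
Legal moves: none.
Count: 0.

0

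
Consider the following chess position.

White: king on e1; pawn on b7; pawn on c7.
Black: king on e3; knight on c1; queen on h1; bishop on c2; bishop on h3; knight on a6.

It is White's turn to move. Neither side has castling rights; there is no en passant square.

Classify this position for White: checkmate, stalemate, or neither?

White to move; white king on e1.
In check: yes, from the black queen on h1.
King squares — d1: attacked by Qh1; f1: attacked by Qh1; d2: attacked by Ke3; e2: attacked by Nc1; f2: attacked by Ke3.
Legal moves for White: none.
In check with no legal moves → checkmate.

checkmate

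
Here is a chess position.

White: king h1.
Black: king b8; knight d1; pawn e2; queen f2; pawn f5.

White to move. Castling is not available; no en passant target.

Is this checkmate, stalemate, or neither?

stalemate

White to move; white king on h1.
In check: no.
King squares — g1: attacked by Qf2; g2: attacked by Qf2; h2: attacked by Qf2.
Legal moves for White: none.
Not in check and no legal moves → stalemate.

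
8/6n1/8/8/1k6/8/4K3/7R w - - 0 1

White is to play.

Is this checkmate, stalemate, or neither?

White to move; white king on e2.
In check: no.
Legal moves for White include: Kf3, Ke3, Kd3, Kf2, Kd2, Kf1, Ke1, Kd1, Rh8, Rh7, Rh6, Rh5, Rh4+, Rh3, Rh2, Rg1, Rf1, Re1, ... (list truncated; more exist).
White has legal moves and is not in check → neither.

neither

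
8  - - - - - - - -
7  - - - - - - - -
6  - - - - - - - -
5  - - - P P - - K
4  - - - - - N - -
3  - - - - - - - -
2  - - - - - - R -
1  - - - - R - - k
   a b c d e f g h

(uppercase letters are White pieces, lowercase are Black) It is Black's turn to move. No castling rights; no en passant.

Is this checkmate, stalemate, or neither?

checkmate

Black to move; black king on h1.
In check: yes, from the white rook on e1.
King squares — g1: attacked by Re1; g2: attacked by Nf4; h2: attacked by Rg2.
Legal moves for Black: none.
In check with no legal moves → checkmate.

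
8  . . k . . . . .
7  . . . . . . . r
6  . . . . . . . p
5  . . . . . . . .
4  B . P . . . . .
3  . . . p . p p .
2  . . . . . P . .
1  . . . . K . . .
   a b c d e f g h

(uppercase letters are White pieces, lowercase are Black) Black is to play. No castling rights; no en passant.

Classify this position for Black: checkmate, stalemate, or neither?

Black to move; black king on c8.
In check: no.
Legal moves for Black: Kd8, Kb8, Kc7, Kb7, Rh8, Rg7, Rf7, Re7+, Rd7, Rc7, Rb7, Ra7, gxf2+, h5, g2, d2+.
Black has 16 legal moves and is not in check → neither.

neither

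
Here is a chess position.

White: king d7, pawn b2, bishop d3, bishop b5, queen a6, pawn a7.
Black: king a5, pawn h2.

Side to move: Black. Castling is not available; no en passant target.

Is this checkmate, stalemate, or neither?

Black to move; black king on a5.
In check: yes, from the white queen on a6.
Legal moves for Black: Kb4.
Black is in check but has 1 legal move → neither.

neither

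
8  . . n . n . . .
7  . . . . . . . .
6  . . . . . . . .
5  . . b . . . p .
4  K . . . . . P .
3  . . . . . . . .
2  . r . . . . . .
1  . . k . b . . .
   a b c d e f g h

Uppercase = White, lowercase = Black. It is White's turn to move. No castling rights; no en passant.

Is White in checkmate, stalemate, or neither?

White to move; white king on a4.
In check: no.
King squares — a3: attacked by Bc5; b3: attacked by Rb2; b4: attacked by Be1; a5: attacked by Be1; b5: attacked by Rb2.
Legal moves for White: none.
Not in check and no legal moves → stalemate.

stalemate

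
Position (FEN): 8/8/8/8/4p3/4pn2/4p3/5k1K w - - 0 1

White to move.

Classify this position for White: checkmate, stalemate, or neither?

stalemate

White to move; white king on h1.
In check: no.
King squares — g1: attacked by Kf1; g2: attacked by Kf1; h2: attacked by Nf3.
Legal moves for White: none.
Not in check and no legal moves → stalemate.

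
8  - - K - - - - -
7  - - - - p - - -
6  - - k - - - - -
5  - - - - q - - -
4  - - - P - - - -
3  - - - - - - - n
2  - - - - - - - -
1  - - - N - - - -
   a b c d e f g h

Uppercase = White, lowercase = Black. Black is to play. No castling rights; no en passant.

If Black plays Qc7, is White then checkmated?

After Qc7: white king on c8; in check: yes, from the black queen on c7.
King squares — b7: attacked by Kc6; c7: attacked by Kc6; d7: attacked by Kc6; b8: attacked by Qc7; d8: attacked by Qc7.
White has no legal moves → checkmate.

yes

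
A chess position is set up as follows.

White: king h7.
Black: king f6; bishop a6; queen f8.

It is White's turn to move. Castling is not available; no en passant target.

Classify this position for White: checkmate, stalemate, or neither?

White to move; white king on h7.
In check: no.
King squares — g6: attacked by Kf6; h6: attacked by Qf8; g7: attacked by Kf6; g8: attacked by Qf8; h8: attacked by Qf8.
Legal moves for White: none.
Not in check and no legal moves → stalemate.

stalemate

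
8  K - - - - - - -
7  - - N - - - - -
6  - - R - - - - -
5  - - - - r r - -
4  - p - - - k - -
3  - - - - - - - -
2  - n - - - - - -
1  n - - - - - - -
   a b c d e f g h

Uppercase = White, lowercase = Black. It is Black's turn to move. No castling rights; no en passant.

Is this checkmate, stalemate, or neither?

Black to move; black king on f4.
In check: no.
Legal moves for Black include: Rf8+, Rf7, Rf6, Rh5, Rg5, Re8+, Re7, Re6, Rd5, Rc5, Rb5, Ra5+, Re4, Re3, Re2, Re1, Kg5, Kg4, ... (list truncated; more exist).
Black has legal moves and is not in check → neither.

neither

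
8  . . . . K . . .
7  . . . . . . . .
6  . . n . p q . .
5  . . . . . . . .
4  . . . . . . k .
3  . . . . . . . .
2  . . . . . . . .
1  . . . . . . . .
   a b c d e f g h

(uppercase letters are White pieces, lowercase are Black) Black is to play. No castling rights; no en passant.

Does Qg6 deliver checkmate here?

no

After Qg6: white king on e8; in check: yes, from the black queen on g6.
White has 2 legal replies: Kf8, Kd7.
In check but a legal move exists → not checkmate.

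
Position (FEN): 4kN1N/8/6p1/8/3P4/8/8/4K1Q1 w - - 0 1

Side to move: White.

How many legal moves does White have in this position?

White to move; king on e1.
In check: no.
Legal moves: Nf7, Nhxg6, Nh7, Nd7, Nfxg6, Ne6, Qxg6+, Qg5, Qg4, Qg3, Qe3+, Qh2, Qg2, Qf2, Qh1, Qf1, Kf2, Ke2, Kd2, Kf1, Kd1, d5.
Count: 22.

22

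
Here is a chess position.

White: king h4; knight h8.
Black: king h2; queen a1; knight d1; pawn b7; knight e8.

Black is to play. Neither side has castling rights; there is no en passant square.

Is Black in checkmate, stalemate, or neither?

Black to move; black king on h2.
In check: no.
Legal moves for Black include: Ng7, Nc7, Nf6, Nd6, Kg2, Kh1, Kg1, Ne3, Nc3, Nf2, Nb2, Qxh8+, Qa8, Qg7, Qa7, Qf6+, Qa6, Qe5, ... (list truncated; more exist).
Black has legal moves and is not in check → neither.

neither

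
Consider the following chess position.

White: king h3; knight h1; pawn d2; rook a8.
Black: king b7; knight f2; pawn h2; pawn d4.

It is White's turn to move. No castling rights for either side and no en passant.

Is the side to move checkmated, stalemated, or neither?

neither

White to move; white king on h3.
In check: yes, from the black knight on f2.
Legal moves for White: Kh4, Kg3, Kxh2, Kg2, Nxf2.
White is in check but has 5 legal moves → neither.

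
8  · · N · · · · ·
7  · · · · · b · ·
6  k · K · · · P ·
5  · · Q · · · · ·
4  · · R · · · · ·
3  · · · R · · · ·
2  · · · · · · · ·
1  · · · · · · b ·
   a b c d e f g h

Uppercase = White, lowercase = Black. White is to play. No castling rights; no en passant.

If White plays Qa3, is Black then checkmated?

yes

After Qa3: black king on a6; in check: yes, from the white queen on a3.
King squares — a5: attacked by Qa3; b5: attacked by Kc6; b6: attacked by Kc6; a7: attacked by Qa3; b7: attacked by Kc6.
Black has no legal moves → checkmate.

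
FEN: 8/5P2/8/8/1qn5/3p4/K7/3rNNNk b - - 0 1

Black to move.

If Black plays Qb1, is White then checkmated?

yes

After Qb1: white king on a2; in check: yes, from the black queen on b1.
King squares — a1: attacked by Qb1; b1: attacked by Rd1; b2: attacked by Qb1; a3: attacked by Nc4; b3: attacked by Qb1.
White has no legal moves → checkmate.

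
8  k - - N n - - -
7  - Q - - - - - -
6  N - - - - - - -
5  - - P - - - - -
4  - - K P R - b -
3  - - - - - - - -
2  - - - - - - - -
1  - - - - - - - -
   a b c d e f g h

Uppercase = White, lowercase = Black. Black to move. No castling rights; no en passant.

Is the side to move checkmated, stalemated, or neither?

checkmate

Black to move; black king on a8.
In check: yes, from the white queen on b7.
King squares — a7: attacked by Qb7; b7: attacked by Nd8; b8: attacked by Na6.
Legal moves for Black: none.
In check with no legal moves → checkmate.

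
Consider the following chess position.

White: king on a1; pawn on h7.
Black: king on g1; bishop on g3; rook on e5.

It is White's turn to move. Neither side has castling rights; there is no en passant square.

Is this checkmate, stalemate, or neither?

White to move; white king on a1.
In check: no.
Legal moves for White: Kb2, Ka2, Kb1, h8=Q, h8=R, h8=B, h8=N.
White has 7 legal moves and is not in check → neither.

neither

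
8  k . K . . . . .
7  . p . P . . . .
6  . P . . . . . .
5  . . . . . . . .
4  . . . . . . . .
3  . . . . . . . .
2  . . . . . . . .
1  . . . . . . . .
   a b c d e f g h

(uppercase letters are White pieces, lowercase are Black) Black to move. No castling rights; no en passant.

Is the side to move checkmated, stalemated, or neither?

stalemate

Black to move; black king on a8.
In check: no.
King squares — a7: attacked by Pb6; b7: own pawn; b8: attacked by Kc8.
Legal moves for Black: none.
Not in check and no legal moves → stalemate.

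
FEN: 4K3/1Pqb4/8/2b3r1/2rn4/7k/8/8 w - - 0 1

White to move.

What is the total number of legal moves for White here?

1

White to move; king on e8.
In check: yes, from the black bishop on d7.
Legal moves: Kf7.
Count: 1.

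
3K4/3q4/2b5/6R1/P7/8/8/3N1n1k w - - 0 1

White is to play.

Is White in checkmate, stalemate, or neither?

checkmate

White to move; white king on d8.
In check: yes, from the black queen on d7.
King squares — c7: attacked by Qd7; d7: attacked by Bc6; e7: attacked by Qd7; c8: attacked by Qd7; e8: attacked by Qd7.
Legal moves for White: none.
In check with no legal moves → checkmate.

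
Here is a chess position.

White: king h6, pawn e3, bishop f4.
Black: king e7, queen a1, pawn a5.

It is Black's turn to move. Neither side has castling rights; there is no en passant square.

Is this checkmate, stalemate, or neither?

Black to move; black king on e7.
In check: no.
Legal moves for Black include: Kf8, Ke8, Kd8, Kf7, Kd7, Kf6, Ke6, Qh8+, Qg7+, Qf6+, Qe5, Qd4, Qa4, Qc3, Qa3, Qb2, Qa2, Qh1+, ... (list truncated; more exist).
Black has legal moves and is not in check → neither.

neither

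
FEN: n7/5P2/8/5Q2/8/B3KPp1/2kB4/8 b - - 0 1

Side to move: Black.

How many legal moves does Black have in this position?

2

Black to move; king on c2.
In check: yes, from the white queen on f5.
Legal moves: Kb3, Kd1.
Count: 2.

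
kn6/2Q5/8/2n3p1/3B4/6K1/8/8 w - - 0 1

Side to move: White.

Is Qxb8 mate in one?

no

After Qxb8: black king on a8; in check: yes, from the white queen on b8.
Black has 1 legal reply: Kxb8.
In check but a legal move exists → not checkmate.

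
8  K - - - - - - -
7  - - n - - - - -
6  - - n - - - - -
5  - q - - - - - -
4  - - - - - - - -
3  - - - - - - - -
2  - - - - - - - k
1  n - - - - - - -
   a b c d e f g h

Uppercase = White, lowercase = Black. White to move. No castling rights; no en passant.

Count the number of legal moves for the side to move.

White to move; king on a8.
In check: yes, from the black knight on c7.
Legal moves: none.
Count: 0.

0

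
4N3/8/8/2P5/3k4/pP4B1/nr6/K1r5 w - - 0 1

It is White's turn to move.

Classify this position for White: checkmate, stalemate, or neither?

White to move; white king on a1.
In check: yes, from the black rook on c1.
King squares — b1: attacked by Rc1; a2: attacked by Rb2; b2: attacked by Pa3.
Legal moves for White: none.
In check with no legal moves → checkmate.

checkmate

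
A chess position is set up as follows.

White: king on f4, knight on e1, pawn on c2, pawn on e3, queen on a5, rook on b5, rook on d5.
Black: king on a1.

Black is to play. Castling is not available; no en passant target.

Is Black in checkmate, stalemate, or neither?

Black to move; black king on a1.
In check: yes, from the white queen on a5.
King squares — b1: attacked by Rb5; a2: attacked by Qa5; b2: attacked by Rb5.
Legal moves for Black: none.
In check with no legal moves → checkmate.

checkmate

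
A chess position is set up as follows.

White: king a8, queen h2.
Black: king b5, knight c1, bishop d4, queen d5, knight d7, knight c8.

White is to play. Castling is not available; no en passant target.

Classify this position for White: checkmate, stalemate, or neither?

checkmate

White to move; white king on a8.
In check: yes, from the black queen on d5.
King squares — a7: attacked by Bd4; b7: attacked by Qd5; b8: attacked by Nd7.
Legal moves for White: none.
In check with no legal moves → checkmate.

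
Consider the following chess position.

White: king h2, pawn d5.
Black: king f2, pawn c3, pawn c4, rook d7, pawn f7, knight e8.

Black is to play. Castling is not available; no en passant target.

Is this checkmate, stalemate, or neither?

Black to move; black king on f2.
In check: no.
Legal moves for Black include: Ng7, Nc7, Nf6, Nd6, Rd8, Re7, Rc7, Rb7, Ra7, Rd6, Rxd5, Kf3, Ke3, Ke2, Kf1, Ke1, f6, c2, ... (list truncated; more exist).
Black has legal moves and is not in check → neither.

neither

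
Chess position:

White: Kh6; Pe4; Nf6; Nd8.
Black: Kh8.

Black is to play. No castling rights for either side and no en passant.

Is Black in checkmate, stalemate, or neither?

stalemate

Black to move; black king on h8.
In check: no.
King squares — g7: attacked by Kh6; h7: attacked by Nf6; g8: attacked by Nf6.
Legal moves for Black: none.
Not in check and no legal moves → stalemate.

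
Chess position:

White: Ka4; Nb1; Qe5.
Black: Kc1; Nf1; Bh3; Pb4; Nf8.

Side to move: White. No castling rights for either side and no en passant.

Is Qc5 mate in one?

no

After Qc5: black king on c1; in check: yes, from the white queen on c5.
Black has 3 legal replies: Kb2, Kd1, Kxb1.
In check but a legal move exists → not checkmate.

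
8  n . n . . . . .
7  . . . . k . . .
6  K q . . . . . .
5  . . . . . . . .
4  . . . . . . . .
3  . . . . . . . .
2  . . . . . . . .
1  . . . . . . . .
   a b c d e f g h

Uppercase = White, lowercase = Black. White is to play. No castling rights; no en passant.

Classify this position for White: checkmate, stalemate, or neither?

White to move; white king on a6.
In check: yes, from the black queen on b6.
King squares — a5: attacked by Qb6; b5: attacked by Qb6; b6: attacked by Na8; a7: attacked by Qb6; b7: attacked by Qb6.
Legal moves for White: none.
In check with no legal moves → checkmate.

checkmate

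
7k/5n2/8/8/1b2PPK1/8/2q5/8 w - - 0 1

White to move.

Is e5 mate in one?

After e5: black king on h8; in check: no.
Black is not in check, so this cannot be checkmate.

no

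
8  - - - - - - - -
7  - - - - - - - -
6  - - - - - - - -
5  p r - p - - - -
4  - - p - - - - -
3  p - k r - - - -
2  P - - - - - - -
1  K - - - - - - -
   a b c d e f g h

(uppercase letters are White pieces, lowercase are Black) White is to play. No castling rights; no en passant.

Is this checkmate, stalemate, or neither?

White to move; white king on a1.
In check: no.
King squares — b1: attacked by Rb5; a2: own pawn; b2: attacked by Pa3.
Legal moves for White: none.
Not in check and no legal moves → stalemate.

stalemate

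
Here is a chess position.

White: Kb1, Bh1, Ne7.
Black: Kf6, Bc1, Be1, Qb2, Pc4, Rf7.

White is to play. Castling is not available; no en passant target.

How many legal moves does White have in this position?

White to move; king on b1.
In check: yes, from the black queen on b2.
Legal moves: none.
Count: 0.

0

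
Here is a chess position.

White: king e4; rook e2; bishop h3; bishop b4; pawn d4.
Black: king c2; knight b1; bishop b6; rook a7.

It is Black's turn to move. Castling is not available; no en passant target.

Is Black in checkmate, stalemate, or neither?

Black to move; black king on c2.
In check: yes, from the white rook on e2.
Legal moves for Black: Kb3, Kd1, Kc1, Nd2+.
Black is in check but has 4 legal moves → neither.

neither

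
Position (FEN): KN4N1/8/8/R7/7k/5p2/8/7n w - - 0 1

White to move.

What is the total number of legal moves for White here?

White to move; king on a8.
In check: no.
Legal moves: Ne7, Nh6, Nf6, Nd7, Nc6, Na6, Kb7, Ka7, Ra7, Ra6, Rh5+, Rg5, Rf5, Re5, Rd5, Rc5, Rb5, Ra4+, Ra3, Ra2, Ra1.
Count: 21.

21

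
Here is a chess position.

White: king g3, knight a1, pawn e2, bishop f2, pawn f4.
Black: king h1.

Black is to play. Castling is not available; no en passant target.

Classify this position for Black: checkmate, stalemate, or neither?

Black to move; black king on h1.
In check: no.
King squares — g1: attacked by Bf2; g2: attacked by Kg3; h2: attacked by Kg3.
Legal moves for Black: none.
Not in check and no legal moves → stalemate.

stalemate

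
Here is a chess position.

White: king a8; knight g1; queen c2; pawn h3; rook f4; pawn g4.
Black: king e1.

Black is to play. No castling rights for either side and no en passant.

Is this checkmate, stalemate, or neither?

stalemate

Black to move; black king on e1.
In check: no.
King squares — d1: attacked by Qc2; f1: attacked by Rf4; d2: attacked by Qc2; e2: attacked by Ng1; f2: attacked by Qc2.
Legal moves for Black: none.
Not in check and no legal moves → stalemate.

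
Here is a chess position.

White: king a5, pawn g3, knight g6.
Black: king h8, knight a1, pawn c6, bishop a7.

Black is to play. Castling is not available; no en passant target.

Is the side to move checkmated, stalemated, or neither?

neither

Black to move; black king on h8.
In check: yes, from the white knight on g6.
King squares — g7: available; h7: available; g8: available.
Legal moves for Black: Kg8, Kh7, Kg7.
Black is in check but has 3 legal moves → neither.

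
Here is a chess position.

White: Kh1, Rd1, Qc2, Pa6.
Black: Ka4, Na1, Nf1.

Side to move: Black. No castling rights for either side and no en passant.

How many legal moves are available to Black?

6

Black to move; king on a4.
In check: yes, from the white queen on c2.
Legal moves: Kb5, Ka5, Kb4, Ka3, Nb3, Nxc2.
Count: 6.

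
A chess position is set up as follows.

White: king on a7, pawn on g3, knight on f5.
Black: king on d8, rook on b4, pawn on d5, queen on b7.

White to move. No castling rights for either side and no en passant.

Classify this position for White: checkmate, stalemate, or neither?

White to move; white king on a7.
In check: yes, from the black queen on b7.
King squares — a6: attacked by Qb7; b6: attacked by Rb4; b7: attacked by Rb4; a8: attacked by Qb7; b8: attacked by Qb7.
Legal moves for White: none.
In check with no legal moves → checkmate.

checkmate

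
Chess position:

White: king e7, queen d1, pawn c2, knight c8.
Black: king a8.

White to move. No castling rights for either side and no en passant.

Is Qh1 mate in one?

After Qh1: black king on a8; in check: yes, from the white queen on h1.
Black has 1 legal reply: Kb8.
In check but a legal move exists → not checkmate.

no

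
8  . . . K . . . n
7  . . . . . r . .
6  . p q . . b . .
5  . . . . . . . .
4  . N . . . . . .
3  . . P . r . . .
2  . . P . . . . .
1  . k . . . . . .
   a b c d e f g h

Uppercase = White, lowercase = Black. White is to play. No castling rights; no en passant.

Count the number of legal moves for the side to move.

0

White to move; king on d8.
In check: yes, from the black bishop on f6.
Legal moves: none.
Count: 0.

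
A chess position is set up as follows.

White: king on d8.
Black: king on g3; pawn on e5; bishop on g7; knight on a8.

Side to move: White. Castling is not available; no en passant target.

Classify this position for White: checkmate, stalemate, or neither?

neither

White to move; white king on d8.
In check: no.
Legal moves for White: Ke8, Kc8, Ke7, Kd7.
White has 4 legal moves and is not in check → neither.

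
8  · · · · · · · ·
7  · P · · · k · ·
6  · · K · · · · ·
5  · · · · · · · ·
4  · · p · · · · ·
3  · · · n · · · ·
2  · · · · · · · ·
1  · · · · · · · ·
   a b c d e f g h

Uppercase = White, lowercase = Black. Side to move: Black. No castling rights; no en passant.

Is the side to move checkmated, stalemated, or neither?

neither

Black to move; black king on f7.
In check: no.
Legal moves for Black: Kg8, Kf8, Ke8, Kg7, Ke7, Kg6, Kf6, Ke6, Ne5+, Nc5, Nf4, Nb4+, Nf2, Nb2, Ne1, Nc1, c3.
Black has 17 legal moves and is not in check → neither.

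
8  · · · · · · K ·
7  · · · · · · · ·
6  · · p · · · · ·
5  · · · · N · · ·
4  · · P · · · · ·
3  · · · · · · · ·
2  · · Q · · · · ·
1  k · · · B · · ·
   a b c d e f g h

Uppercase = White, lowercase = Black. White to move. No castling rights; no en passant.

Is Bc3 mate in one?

yes

After Bc3: black king on a1; in check: yes, from the white bishop on c3.
King squares — b1: attacked by Qc2; a2: attacked by Qc2; b2: attacked by Qc2.
Black has no legal moves → checkmate.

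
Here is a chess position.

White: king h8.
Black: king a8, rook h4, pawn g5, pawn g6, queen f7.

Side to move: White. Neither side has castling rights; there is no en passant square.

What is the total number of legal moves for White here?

0

White to move; king on h8.
In check: yes, from the black rook on h4.
Legal moves: none.
Count: 0.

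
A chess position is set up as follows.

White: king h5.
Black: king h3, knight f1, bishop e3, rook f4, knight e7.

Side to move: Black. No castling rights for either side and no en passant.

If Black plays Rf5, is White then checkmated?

yes

After Rf5: white king on h5; in check: yes, from the black rook on f5.
King squares — g4: attacked by Kh3; h4: attacked by Kh3; g5: attacked by Be3; g6: attacked by Ne7; h6: attacked by Be3.
White has no legal moves → checkmate.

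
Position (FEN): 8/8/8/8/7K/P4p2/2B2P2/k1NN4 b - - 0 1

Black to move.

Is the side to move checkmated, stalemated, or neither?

stalemate

Black to move; black king on a1.
In check: no.
King squares — b1: attacked by Bc2; a2: attacked by Nc1; b2: attacked by Nd1.
Legal moves for Black: none.
Not in check and no legal moves → stalemate.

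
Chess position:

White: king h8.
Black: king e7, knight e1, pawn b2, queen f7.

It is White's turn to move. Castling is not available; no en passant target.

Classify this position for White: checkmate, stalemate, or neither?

White to move; white king on h8.
In check: no.
King squares — g7: attacked by Qf7; h7: attacked by Qf7; g8: attacked by Qf7.
Legal moves for White: none.
Not in check and no legal moves → stalemate.

stalemate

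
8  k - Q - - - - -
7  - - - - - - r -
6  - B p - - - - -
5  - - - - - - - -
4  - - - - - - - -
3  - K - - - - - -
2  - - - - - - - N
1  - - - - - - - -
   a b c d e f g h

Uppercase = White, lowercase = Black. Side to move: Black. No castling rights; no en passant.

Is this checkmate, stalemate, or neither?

checkmate

Black to move; black king on a8.
In check: yes, from the white queen on c8.
King squares — a7: attacked by Bb6; b7: attacked by Qc8; b8: attacked by Qc8.
Legal moves for Black: none.
In check with no legal moves → checkmate.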